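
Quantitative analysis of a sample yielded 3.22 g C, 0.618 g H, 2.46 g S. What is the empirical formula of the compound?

C7H16S2

Moles — C: 3.22 / 12.01 = 0.2681 mol; H: 0.618 / 1.008 = 0.6131 mol; S: 2.46 / 32.07 = 0.07671 mol
Smallest is S at 0.07671 mol; normalising gives C 3.495, H 7.993, S 1.000
×2: C 6.99, H 15.99, S 2.00 → C7H16S2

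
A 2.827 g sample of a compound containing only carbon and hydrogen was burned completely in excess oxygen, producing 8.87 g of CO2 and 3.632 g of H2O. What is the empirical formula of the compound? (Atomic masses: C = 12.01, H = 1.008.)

mol C = 8.87 / 44.01 = 0.2015; mass C = 0.2015 × 12.01 = 2.421 g
mol H = 2 × (3.632 / 18.02) = 0.4031; mass H = 0.4031 × 1.008 = 0.4063 g
Ratios (÷ 0.2015): C 1.000, H 2.000
→ CH2

CH2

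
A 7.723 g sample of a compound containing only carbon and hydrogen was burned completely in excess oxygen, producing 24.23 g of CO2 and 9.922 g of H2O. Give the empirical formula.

CH2

mol C = 24.23 / 44.01 = 0.5506; mass C = 0.5506 × 12.01 = 6.612 g
mol H = 2 × (9.922 / 18.02) = 1.101; mass H = 1.101 × 1.008 = 1.110 g
Smallest is C at 0.5506 mol; normalising gives C 1.000, H 2.000
≈ 1:2 → CH2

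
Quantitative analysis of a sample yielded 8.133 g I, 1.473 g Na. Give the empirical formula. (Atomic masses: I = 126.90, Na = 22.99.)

Moles — I: 8.133 / 126.90 = 0.06409 mol; Na: 1.473 / 22.99 = 0.06407 mol
Smallest is Na at 0.06407 mol; normalising gives I 1.000, Na 1.000
≈ 1:1 → INa

INa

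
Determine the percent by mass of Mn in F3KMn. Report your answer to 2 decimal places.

36.37%

Molar mass = 3(19.00) + 1(39.10) + 1(54.94) = 151.040 g/mol
Mass of Mn per mole = 1 × 54.94 = 54.940 g
% Mn = 54.940 / 151.040 × 100 = 36.37%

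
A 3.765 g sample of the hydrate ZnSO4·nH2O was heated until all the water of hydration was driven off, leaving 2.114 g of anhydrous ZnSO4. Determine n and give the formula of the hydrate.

ZnSO4·7H2O

Mass of water lost = 3.765 − 2.114 = 1.651 g → 1.651 / 18.02 = 0.09162 mol H2O
Molar mass of ZnSO4 = 161.45 g/mol → mol ZnSO4 = 2.114 / 161.45 = 0.01309
n = 0.09162 / 0.01309 = 7.00 ≈ 7 → ZnSO4·7H2O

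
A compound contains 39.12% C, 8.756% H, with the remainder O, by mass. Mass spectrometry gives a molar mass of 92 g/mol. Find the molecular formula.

Assume 100 g: 39.12 g C, 8.756 g H, 52.124 g O.
Moles — C: 39.12 / 12.01 = 3.257 mol; H: 8.756 / 1.008 = 8.687 mol; O: 52.124 / 16.00 = 3.258 mol
Divide by the smallest (3.257 mol C): C 1.000, H 2.667, O 1.000
×3: C 3.00, H 8.00, O 3.00 → C3H8O3
Empirical-formula mass = 92.09 g/mol
n = 92 / 92.09 = 1.00 ≈ 1
Molecular formula = empirical formula = C3H8O3

C3H8O3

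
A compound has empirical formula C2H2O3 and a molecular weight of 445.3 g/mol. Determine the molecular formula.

Empirical-formula mass = 74.04 g/mol
n = 445.3 / 74.04 = 6.01 ≈ 6
Molecular formula = (C2H2O3)6 = C12H12O18

C12H12O18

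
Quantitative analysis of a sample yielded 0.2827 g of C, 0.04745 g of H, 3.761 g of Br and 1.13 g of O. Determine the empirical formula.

CH2Br2O3

C: 0.2827 g ÷ 12.01 g/mol = 0.02354 mol
H: 0.04745 g ÷ 1.008 g/mol = 0.04707 mol
Br: 3.761 g ÷ 79.90 g/mol = 0.04707 mol
O: 1.13 g ÷ 16.00 g/mol = 0.07062 mol
Divide by the smallest (0.02354 mol C): C 1.000, H 2.000, Br 2.000, O 3.000
≈ 1:2:2:3 → CH2Br2O3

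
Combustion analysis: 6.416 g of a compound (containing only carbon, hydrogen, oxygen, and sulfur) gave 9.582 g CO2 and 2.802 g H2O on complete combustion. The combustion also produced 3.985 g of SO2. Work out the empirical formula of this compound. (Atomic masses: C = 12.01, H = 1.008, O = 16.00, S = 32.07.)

mol C = 9.582 / 44.01 = 0.2177; mass C = 0.2177 × 12.01 = 2.615 g
mol H = 2 × (2.802 / 18.02) = 0.3110; mass H = 0.3110 × 1.008 = 0.3135 g
mol S = 3.985 / 64.07 = 0.06220; mass S = 1.995 g
mass O = 6.416 − (4.923) = 1.493 g → mol O = 0.09331
Divide by the smallest (0.0622 mol S): C 3.501, H 5.000, O 1.500, S 1.000
Multiply by 2: C 7.00, H 10.00, O 3.00, S 2.00 → C7H10O3S2

C7H10O3S2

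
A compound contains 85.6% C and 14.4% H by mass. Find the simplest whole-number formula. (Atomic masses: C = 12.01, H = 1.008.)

CH2

Assume 100 g: 85.6 g C, 14.4 g H.
C: 85.6 g ÷ 12.01 g/mol = 7.127 mol
H: 14.4 g ÷ 1.008 g/mol = 14.29 mol
Ratios (÷ 7.127): C 1.000, H 2.004
≈ 1:2 → CH2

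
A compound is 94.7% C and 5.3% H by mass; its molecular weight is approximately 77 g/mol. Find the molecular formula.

C6H4

Assume 100 g: 94.7 g C, 5.3 g H.
C: 94.7 g ÷ 12.01 g/mol = 7.885 mol
H: 5.3 g ÷ 1.008 g/mol = 5.258 mol
Smallest is H at 5.258 mol; normalising gives C 1.500, H 1.000
Scaling by 2: C 3.00, H 2.00 → C3H2
Empirical-formula mass = 38.05 g/mol
n = 77 / 38.05 = 2.02 ≈ 2
Molecular formula = (C3H2)×2 = C6H4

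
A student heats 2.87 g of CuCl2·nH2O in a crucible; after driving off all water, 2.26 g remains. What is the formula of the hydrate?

CuCl2·2H2O

Mass of water lost = 2.87 − 2.26 = 0.61 g → 0.61 / 18.02 = 0.03385 mol H2O
Molar mass of CuCl2 = 134.45 g/mol → mol CuCl2 = 2.26 / 134.45 = 0.01681
n = 0.03385 / 0.01681 = 2.01 ≈ 2 → CuCl2·2H2O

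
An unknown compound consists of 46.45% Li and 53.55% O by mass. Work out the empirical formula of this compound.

Assume 100 g: 46.45 g Li, 53.55 g O.
Moles — Li: 46.45 / 6.94 = 6.693 mol; O: 53.55 / 16.00 = 3.347 mol
Ratios (÷ 3.347): Li 2.000, O 1.000
Ratio ≈ 2:1, so the empirical formula is Li2O

Li2O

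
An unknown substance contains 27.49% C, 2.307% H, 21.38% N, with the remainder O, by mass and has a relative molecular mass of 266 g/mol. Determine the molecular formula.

Assume 100 g: 27.49 g C, 2.307 g H, 21.38 g N, 48.823 g O.
Moles — C: 27.49 / 12.01 = 2.289 mol; H: 2.307 / 1.008 = 2.289 mol; N: 21.38 / 14.01 = 1.526 mol; O: 48.823 / 16.00 = 3.051 mol
Divide by the smallest (1.526 mol N): C 1.500, H 1.500, N 1.000, O 2.000
Multiply by 2: C 3.00, H 3.00, N 2.00, O 4.00 → C3H3N2O4
Empirical-formula mass = 131.07 g/mol
n = 266 / 131.07 = 2.03 ≈ 2
Molecular formula = (C3H3N2O4)×2 = C6H6N4O8

C6H6N4O8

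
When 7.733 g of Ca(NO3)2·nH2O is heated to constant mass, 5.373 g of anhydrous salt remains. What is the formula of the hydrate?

Ca(NO3)2·4H2O

Mass of water lost = 7.733 − 5.373 = 2.36 g → 2.36 / 18.02 = 0.131 mol H2O
Molar mass of Ca(NO3)2 = 164.10 g/mol → mol Ca(NO3)2 = 5.373 / 164.10 = 0.03274
n = 0.131 / 0.03274 = 4.00 ≈ 4 → Ca(NO3)2·4H2O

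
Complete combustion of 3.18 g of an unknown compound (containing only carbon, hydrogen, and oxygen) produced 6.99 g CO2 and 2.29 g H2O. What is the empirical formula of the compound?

C5H8O2

mol C = 6.99 / 44.01 = 0.1588; mass C = 0.1588 × 12.01 = 1.908 g
mol H = 2 × (2.29 / 18.02) = 0.2542; mass H = 0.2542 × 1.008 = 0.2562 g
mass O = 3.18 − (2.164) = 1.016 g → mol O = 0.06352
Smallest is O at 0.06352 mol; normalising gives C 2.501, H 4.001, O 1.000
Scaling by 2: C 5.00, H 8.00, O 2.00 → C5H8O2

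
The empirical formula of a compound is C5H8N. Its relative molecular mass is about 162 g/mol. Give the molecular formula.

C10H16N2

Empirical-formula mass = 82.12 g/mol
n = 162 / 82.12 = 1.97 ≈ 2
Molecular formula = (C5H8N)2 = C10H16N2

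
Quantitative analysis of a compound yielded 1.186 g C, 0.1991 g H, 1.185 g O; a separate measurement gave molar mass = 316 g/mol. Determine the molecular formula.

C12H24O9

C: 1.186 g ÷ 12.01 g/mol = 0.09875 mol
H: 0.1991 g ÷ 1.008 g/mol = 0.1975 mol
O: 1.185 g ÷ 16.00 g/mol = 0.07406 mol
Smallest is O at 0.07406 mol; normalising gives C 1.333, H 2.667, O 1.000
Scaling by 3: C 4.00, H 8.00, O 3.00 → C4H8O3
Empirical-formula mass = 104.10 g/mol
n = 316 / 104.10 = 3.04 ≈ 3
Molecular formula = (C4H8O3)×3 = C12H24O9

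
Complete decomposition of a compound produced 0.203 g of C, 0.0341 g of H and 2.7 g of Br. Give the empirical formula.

CH2Br2

Moles — C: 0.203 / 12.01 = 0.0169 mol; H: 0.0341 / 1.008 = 0.03383 mol; Br: 2.7 / 79.90 = 0.03379 mol
Ratios (÷ 0.0169): C 1.000, H 2.001, Br 1.999
≈ 1:2:2 → CH2Br2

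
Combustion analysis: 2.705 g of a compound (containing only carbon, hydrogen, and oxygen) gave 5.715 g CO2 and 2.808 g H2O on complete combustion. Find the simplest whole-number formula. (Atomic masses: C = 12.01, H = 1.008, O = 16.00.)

mol C = 5.715 / 44.01 = 0.1299; mass C = 0.1299 × 12.01 = 1.560 g
mol H = 2 × (2.808 / 18.02) = 0.3117; mass H = 0.3117 × 1.008 = 0.3141 g
mass O = 2.705 − (1.874) = 0.8313 g → mol O = 0.05195
Divide by the smallest (0.05195 mol O): C 2.499, H 5.999, O 1.000
Scaling by 2: C 5.00, H 12.00, O 2.00 → C5H12O2

C5H12O2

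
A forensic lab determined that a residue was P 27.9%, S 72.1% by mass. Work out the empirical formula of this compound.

Assume 100 g: 27.9 g P, 72.1 g S.
Moles — P: 27.9 / 30.97 = 0.9009 mol; S: 72.1 / 32.07 = 2.248 mol
Smallest is P at 0.9009 mol; normalising gives P 1.000, S 2.496
Multiply by 2: P 2.00, S 4.99 → P2S5

P2S5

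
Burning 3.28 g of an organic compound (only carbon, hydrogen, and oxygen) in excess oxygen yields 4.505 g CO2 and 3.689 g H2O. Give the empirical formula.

mol C = 4.505 / 44.01 = 0.1024; mass C = 0.1024 × 12.01 = 1.229 g
mol H = 2 × (3.689 / 18.02) = 0.4094; mass H = 0.4094 × 1.008 = 0.4127 g
mass O = 3.28 − (1.642) = 1.638 g → mol O = 0.1024
Ratios (÷ 0.1024): C 1.000, H 4.000, O 1.000
→ CH4O

CH4O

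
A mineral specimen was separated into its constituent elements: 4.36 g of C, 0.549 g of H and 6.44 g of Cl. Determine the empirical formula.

C2H3Cl

C: 4.36 g ÷ 12.01 g/mol = 0.363 mol
H: 0.549 g ÷ 1.008 g/mol = 0.5446 mol
Cl: 6.44 g ÷ 35.45 g/mol = 0.1817 mol
Ratios (÷ 0.1817): C 1.998, H 2.998, Cl 1.000
Ratio ≈ 2:3:1, so the empirical formula is C2H3Cl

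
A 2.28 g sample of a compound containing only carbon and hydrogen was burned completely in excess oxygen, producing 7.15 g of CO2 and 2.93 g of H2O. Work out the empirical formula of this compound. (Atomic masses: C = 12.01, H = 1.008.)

CH2

mol C = 7.15 / 44.01 = 0.1625; mass C = 0.1625 × 12.01 = 1.951 g
mol H = 2 × (2.93 / 18.02) = 0.3252; mass H = 0.3252 × 1.008 = 0.3278 g
Smallest is C at 0.1625 mol; normalising gives C 1.000, H 2.002
→ CH2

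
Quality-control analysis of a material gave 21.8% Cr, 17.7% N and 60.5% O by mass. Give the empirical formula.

CrN3O9

Assume 100 g: 21.8 g Cr, 17.7 g N, 60.5 g O.
Moles — Cr: 21.8 / 52.00 = 0.4192 mol; N: 17.7 / 14.01 = 1.263 mol; O: 60.5 / 16.00 = 3.781 mol
Ratios (÷ 0.4192): Cr 1.000, N 3.014, O 9.019
Ratio ≈ 1:3:9, so the empirical formula is CrN3O9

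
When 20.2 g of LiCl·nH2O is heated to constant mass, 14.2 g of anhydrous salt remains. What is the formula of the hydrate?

Mass of water lost = 20.2 − 14.2 = 6 g → 6 / 18.02 = 0.333 mol H2O
Molar mass of LiCl = 42.39 g/mol → mol LiCl = 14.2 / 42.39 = 0.335
n = 0.333 / 0.335 = 0.99 ≈ 1 → LiCl·H2O

LiCl·H2O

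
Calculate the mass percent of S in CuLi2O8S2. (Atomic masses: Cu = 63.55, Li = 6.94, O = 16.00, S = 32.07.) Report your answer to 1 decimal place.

Molar mass = 1(63.55) + 2(6.94) + 8(16.00) + 2(32.07) = 269.570 g/mol
Mass of S per mole = 2 × 32.07 = 64.140 g
% S = 64.140 / 269.570 × 100 = 23.8%

23.8%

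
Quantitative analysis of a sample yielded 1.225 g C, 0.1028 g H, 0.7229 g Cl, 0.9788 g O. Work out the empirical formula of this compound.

n(C) = 1.225/12.01 = 0.102, n(H) = 0.1028/1.008 = 0.102, n(Cl) = 0.7229/35.45 = 0.02039, n(O) = 0.9788/16.00 = 0.06118
Divide by the smallest (0.02039 mol Cl): C 5.002, H 5.001, Cl 1.000, O 3.000
Ratio ≈ 5:5:1:3, so the empirical formula is C5H5ClO3

C5H5ClO3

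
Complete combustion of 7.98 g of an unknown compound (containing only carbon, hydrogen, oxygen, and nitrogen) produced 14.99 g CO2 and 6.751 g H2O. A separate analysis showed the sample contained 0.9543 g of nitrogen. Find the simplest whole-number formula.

C5H11NO2

mol C = 14.99 / 44.01 = 0.3406; mass C = 0.3406 × 12.01 = 4.091 g
mol H = 2 × (6.751 / 18.02) = 0.7493; mass H = 0.7493 × 1.008 = 0.7553 g
mol N = 0.9543 / 14.01 = 0.06812
mass O = 7.98 − (5.800) = 2.180 g → mol O = 0.1362
Ratios (÷ 0.06812): C 5.000, H 11.000, N 1.000, O 2.000
≈ 5:11:1:2 → C5H11NO2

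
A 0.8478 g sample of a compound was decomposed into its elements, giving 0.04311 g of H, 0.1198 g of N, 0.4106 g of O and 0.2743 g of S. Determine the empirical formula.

H5NO3S

n(H) = 0.04311/1.008 = 0.04277, n(N) = 0.1198/14.01 = 0.008551, n(O) = 0.4106/16.00 = 0.02566, n(S) = 0.2743/32.07 = 0.008553
Divide by the smallest (0.008551 mol N): H 5.001, N 1.000, O 3.001, S 1.000
→ H5NO3S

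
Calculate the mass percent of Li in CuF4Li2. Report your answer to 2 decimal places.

Molar mass = 1(63.55) + 4(19.00) + 2(6.94) = 153.430 g/mol
Mass of Li per mole = 2 × 6.94 = 13.880 g
% Li = 13.880 / 153.430 × 100 = 9.05%

9.05%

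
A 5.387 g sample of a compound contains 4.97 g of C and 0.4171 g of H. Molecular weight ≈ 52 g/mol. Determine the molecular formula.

n(C) = 4.97/12.01 = 0.4138, n(H) = 0.4171/1.008 = 0.4138
Smallest is H at 0.4138 mol; normalising gives C 1.000, H 1.000
≈ 1:1 → CH
Empirical-formula mass = 13.02 g/mol
n = 52 / 13.02 = 3.99 ≈ 4
Molecular formula = (CH)×4 = C4H4

C4H4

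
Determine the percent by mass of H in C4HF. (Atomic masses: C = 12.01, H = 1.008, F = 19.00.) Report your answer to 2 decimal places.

1.48%

Molar mass = 4(12.01) + 1(1.008) + 1(19.00) = 68.048 g/mol
Mass of H per mole = 1 × 1.008 = 1.008 g
% H = 1.008 / 68.048 × 100 = 1.48%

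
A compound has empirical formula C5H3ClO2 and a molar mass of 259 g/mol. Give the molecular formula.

Empirical-formula mass = 130.52 g/mol
n = 259 / 130.52 = 1.98 ≈ 2
Molecular formula = (C5H3ClO2)2 = C10H6Cl2O4

C10H6Cl2O4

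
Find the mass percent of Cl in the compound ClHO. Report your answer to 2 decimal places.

67.58%

Molar mass = 1(35.45) + 1(1.008) + 1(16.00) = 52.458 g/mol
Mass of Cl per mole = 1 × 35.45 = 35.450 g
% Cl = 35.450 / 52.458 × 100 = 67.58%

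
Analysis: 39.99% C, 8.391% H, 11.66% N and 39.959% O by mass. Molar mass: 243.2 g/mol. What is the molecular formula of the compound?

Assume 100 g: 39.99 g C, 8.391 g H, 11.66 g N, 39.959 g O.
n(C) = 39.99/12.01 = 3.33, n(H) = 8.391/1.008 = 8.324, n(N) = 11.66/14.01 = 0.8323, n(O) = 39.959/16.00 = 2.497
Divide by the smallest (0.8323 mol N): C 4.001, H 10.002, N 1.000, O 3.001
→ C4H10NO3
Empirical-formula mass = 120.13 g/mol
n = 243.2 / 120.13 = 2.02 ≈ 2
Molecular formula = (C4H10NO3)×2 = C8H20N2O6

C8H20N2O6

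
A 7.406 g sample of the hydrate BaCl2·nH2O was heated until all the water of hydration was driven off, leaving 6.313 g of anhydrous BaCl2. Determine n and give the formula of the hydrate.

BaCl2·2H2O

Mass of water lost = 7.406 − 6.313 = 1.093 g → 1.093 / 18.02 = 0.06065 mol H2O
Molar mass of BaCl2 = 208.23 g/mol → mol BaCl2 = 6.313 / 208.23 = 0.03032
n = 0.06065 / 0.03032 = 2.00 ≈ 2 → BaCl2·2H2O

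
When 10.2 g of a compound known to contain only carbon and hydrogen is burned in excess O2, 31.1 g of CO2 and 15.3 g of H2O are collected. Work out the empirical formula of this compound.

mol C = 31.1 / 44.01 = 0.7067; mass C = 0.7067 × 12.01 = 8.487 g
mol H = 2 × (15.3 / 18.02) = 1.698; mass H = 1.698 × 1.008 = 1.712 g
Divide by the smallest (0.7067 mol C): C 1.000, H 2.403
Scaling by 5: C 5.00, H 12.02 → C5H12

C5H12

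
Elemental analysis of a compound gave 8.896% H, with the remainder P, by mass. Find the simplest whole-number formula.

Assume 100 g: 8.896 g H, 91.104 g P.
Moles — H: 8.896 / 1.008 = 8.825 mol; P: 91.104 / 30.97 = 2.942 mol
Smallest is P at 2.942 mol; normalising gives H 3.000, P 1.000
→ H3P

H3P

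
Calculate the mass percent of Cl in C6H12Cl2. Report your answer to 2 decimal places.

45.73%

Molar mass = 6(12.01) + 12(1.008) + 2(35.45) = 155.056 g/mol
Mass of Cl per mole = 2 × 35.45 = 70.900 g
% Cl = 70.900 / 155.056 × 100 = 45.73%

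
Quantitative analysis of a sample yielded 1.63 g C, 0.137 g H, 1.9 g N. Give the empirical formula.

Moles — C: 1.63 / 12.01 = 0.1357 mol; H: 0.137 / 1.008 = 0.1359 mol; N: 1.9 / 14.01 = 0.1356 mol
Divide by the smallest (0.1356 mol N): C 1.001, H 1.002, N 1.000
≈ 1:1:1 → CHN

CHN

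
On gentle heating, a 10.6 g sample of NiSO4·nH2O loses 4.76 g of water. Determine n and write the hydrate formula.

NiSO4·7H2O

Mass of anhydrous NiSO4 = 10.6 − 4.76 = 5.84 g
mol H2O = 4.76 / 18.02 = 0.2642
Molar mass of NiSO4 = 154.76 g/mol → mol NiSO4 = 5.84 / 154.76 = 0.03774
n = 0.2642 / 0.03774 = 7.00 ≈ 7 → NiSO4·7H2O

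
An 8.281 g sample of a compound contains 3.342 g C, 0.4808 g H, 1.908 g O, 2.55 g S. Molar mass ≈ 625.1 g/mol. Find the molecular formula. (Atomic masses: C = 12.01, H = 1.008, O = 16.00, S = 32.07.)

Moles — C: 3.342 / 12.01 = 0.2783 mol; H: 0.4808 / 1.008 = 0.477 mol; O: 1.908 / 16.00 = 0.1192 mol; S: 2.55 / 32.07 = 0.07951 mol
Ratios (÷ 0.07951): C 3.500, H 5.999, O 1.500, S 1.000
×2: C 7.00, H 12.00, O 3.00, S 2.00 → C7H12O3S2
Empirical-formula mass = 208.31 g/mol
n = 625.1 / 208.31 = 3.00 ≈ 3
Molecular formula = (C7H12O3S2)×3 = C21H36O9S6

C21H36O9S6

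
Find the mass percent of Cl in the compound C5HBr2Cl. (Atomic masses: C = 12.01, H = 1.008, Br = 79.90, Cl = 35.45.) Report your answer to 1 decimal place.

13.8%

Molar mass = 5(12.01) + 1(1.008) + 2(79.90) + 1(35.45) = 256.308 g/mol
Mass of Cl per mole = 1 × 35.45 = 35.450 g
% Cl = 35.450 / 256.308 × 100 = 13.8%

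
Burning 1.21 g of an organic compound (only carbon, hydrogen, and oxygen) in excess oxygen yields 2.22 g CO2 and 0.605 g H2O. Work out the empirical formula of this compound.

C3H4O2

mol C = 2.22 / 44.01 = 0.05044; mass C = 0.05044 × 12.01 = 0.6058 g
mol H = 2 × (0.605 / 18.02) = 0.06715; mass H = 0.06715 × 1.008 = 0.06768 g
mass O = 1.21 − (0.6735) = 0.5365 g → mol O = 0.03353
Divide by the smallest (0.03353 mol O): C 1.504, H 2.003, O 1.000
Scaling by 2: C 3.01, H 4.01, O 2.00 → C3H4O2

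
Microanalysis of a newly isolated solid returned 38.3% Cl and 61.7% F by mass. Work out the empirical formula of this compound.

Assume 100 g: 38.3 g Cl, 61.7 g F.
Moles — Cl: 38.3 / 35.45 = 1.08 mol; F: 61.7 / 19.00 = 3.247 mol
Ratios (÷ 1.08): Cl 1.000, F 3.006
→ ClF3

ClF3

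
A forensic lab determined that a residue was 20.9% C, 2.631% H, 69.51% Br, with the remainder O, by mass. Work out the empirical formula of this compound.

Assume 100 g: 20.9 g C, 2.631 g H, 69.51 g Br, 6.959 g O.
n(C) = 20.9/12.01 = 1.74, n(H) = 2.631/1.008 = 2.61, n(Br) = 69.51/79.90 = 0.87, n(O) = 6.959/16.00 = 0.4349
Divide by the smallest (0.4349 mol O): C 4.001, H 6.001, Br 2.000, O 1.000
→ C4H6Br2O

C4H6Br2O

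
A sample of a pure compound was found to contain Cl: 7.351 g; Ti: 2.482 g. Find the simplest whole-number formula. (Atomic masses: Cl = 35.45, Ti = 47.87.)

n(Cl) = 7.351/35.45 = 0.2074, n(Ti) = 2.482/47.87 = 0.05185
Smallest is Ti at 0.05185 mol; normalising gives Cl 3.999, Ti 1.000
→ Cl4Ti

Cl4Ti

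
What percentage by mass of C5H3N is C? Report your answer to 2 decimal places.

Molar mass = 5(12.01) + 3(1.008) + 1(14.01) = 77.084 g/mol
Mass of C per mole = 5 × 12.01 = 60.050 g
% C = 60.050 / 77.084 × 100 = 77.90%

77.90%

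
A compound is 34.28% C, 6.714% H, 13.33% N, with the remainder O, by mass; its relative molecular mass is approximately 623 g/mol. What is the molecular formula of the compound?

C18H42N6O18

Assume 100 g: 34.28 g C, 6.714 g H, 13.33 g N, 45.676 g O.
n(C) = 34.28/12.01 = 2.854, n(H) = 6.714/1.008 = 6.661, n(N) = 13.33/14.01 = 0.9515, n(O) = 45.676/16.00 = 2.855
Divide by the smallest (0.9515 mol N): C 3.000, H 7.000, N 1.000, O 3.000
Ratio ≈ 3:7:1:3, so the empirical formula is C3H7NO3
Empirical-formula mass = 105.10 g/mol
n = 623 / 105.10 = 5.93 ≈ 6
Molecular formula = (C3H7NO3)×6 = C18H42N6O18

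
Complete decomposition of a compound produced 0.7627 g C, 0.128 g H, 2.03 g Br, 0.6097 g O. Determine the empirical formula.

C5H10Br2O3

Moles — C: 0.7627 / 12.01 = 0.06351 mol; H: 0.128 / 1.008 = 0.127 mol; Br: 2.03 / 79.90 = 0.02541 mol; O: 0.6097 / 16.00 = 0.03811 mol
Divide by the smallest (0.02541 mol Br): C 2.500, H 4.998, Br 1.000, O 1.500
Multiply by 2: C 5.00, H 10.00, Br 2.00, O 3.00 → C5H10Br2O3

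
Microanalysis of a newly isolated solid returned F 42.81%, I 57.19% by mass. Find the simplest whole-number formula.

F5I

Assume 100 g: 42.81 g F, 57.19 g I.
n(F) = 42.81/19.00 = 2.253, n(I) = 57.19/126.90 = 0.4507
Smallest is I at 0.4507 mol; normalising gives F 5.000, I 1.000
→ F5I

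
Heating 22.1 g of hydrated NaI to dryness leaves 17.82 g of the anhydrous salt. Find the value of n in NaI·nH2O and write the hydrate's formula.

Mass of water lost = 22.1 − 17.82 = 4.28 g → 4.28 / 18.02 = 0.2375 mol H2O
Molar mass of NaI = 149.89 g/mol → mol NaI = 17.82 / 149.89 = 0.1189
n = 0.2375 / 0.1189 = 2.00 ≈ 2 → NaI·2H2O

NaI·2H2O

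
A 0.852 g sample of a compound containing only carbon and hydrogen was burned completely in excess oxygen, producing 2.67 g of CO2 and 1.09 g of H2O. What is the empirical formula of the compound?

mol C = 2.67 / 44.01 = 0.06067; mass C = 0.06067 × 12.01 = 0.7286 g
mol H = 2 × (1.09 / 18.02) = 0.1210; mass H = 0.1210 × 1.008 = 0.1219 g
Divide by the smallest (0.06067 mol C): C 1.000, H 1.994
≈ 1:2 → CH2

CH2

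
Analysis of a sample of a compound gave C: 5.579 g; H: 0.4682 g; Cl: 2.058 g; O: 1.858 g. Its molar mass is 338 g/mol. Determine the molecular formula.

C16H16Cl2O4

n(C) = 5.579/12.01 = 0.4645, n(H) = 0.4682/1.008 = 0.4645, n(Cl) = 2.058/35.45 = 0.05805, n(O) = 1.858/16.00 = 0.1161
Smallest is Cl at 0.05805 mol; normalising gives C 8.002, H 8.001, Cl 1.000, O 2.000
Ratio ≈ 8:8:1:2, so the empirical formula is C8H8ClO2
Empirical-formula mass = 171.59 g/mol
n = 338 / 171.59 = 1.97 ≈ 2
Molecular formula = (C8H8ClO2)×2 = C16H16Cl2O4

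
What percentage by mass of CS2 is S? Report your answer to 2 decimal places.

84.23%

Molar mass = 1(12.01) + 2(32.07) = 76.150 g/mol
Mass of S per mole = 2 × 32.07 = 64.140 g
% S = 64.140 / 76.150 × 100 = 84.23%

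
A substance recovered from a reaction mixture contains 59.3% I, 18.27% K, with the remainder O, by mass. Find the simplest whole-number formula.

Assume 100 g: 59.3 g I, 18.27 g K, 22.43 g O.
Moles — I: 59.3 / 126.90 = 0.4673 mol; K: 18.27 / 39.10 = 0.4673 mol; O: 22.43 / 16.00 = 1.402 mol
Ratios (÷ 0.4673): I 1.000, K 1.000, O 3.000
Ratio ≈ 1:1:3, so the empirical formula is IKO3

IKO3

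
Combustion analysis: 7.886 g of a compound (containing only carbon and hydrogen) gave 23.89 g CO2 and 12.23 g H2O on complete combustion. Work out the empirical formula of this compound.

C2H5

mol C = 23.89 / 44.01 = 0.5428; mass C = 0.5428 × 12.01 = 6.519 g
mol H = 2 × (12.23 / 18.02) = 1.357; mass H = 1.357 × 1.008 = 1.368 g
Divide by the smallest (0.5428 mol C): C 1.000, H 2.501
Multiply by 2: C 2.00, H 5.00 → C2H5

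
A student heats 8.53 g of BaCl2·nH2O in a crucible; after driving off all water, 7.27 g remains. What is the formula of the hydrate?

BaCl2·2H2O

Mass of water lost = 8.53 − 7.27 = 1.26 g → 1.26 / 18.02 = 0.06992 mol H2O
Molar mass of BaCl2 = 208.23 g/mol → mol BaCl2 = 7.27 / 208.23 = 0.03491
n = 0.06992 / 0.03491 = 2.00 ≈ 2 → BaCl2·2H2O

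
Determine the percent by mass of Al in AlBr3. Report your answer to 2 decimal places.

10.12%

Molar mass = 1(26.98) + 3(79.90) = 266.680 g/mol
Mass of Al per mole = 1 × 26.98 = 26.980 g
% Al = 26.980 / 266.680 × 100 = 10.12%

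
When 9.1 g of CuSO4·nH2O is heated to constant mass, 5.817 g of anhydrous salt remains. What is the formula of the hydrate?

Mass of water lost = 9.1 − 5.817 = 3.283 g → 3.283 / 18.02 = 0.1822 mol H2O
Molar mass of CuSO4 = 159.62 g/mol → mol CuSO4 = 5.817 / 159.62 = 0.03644
n = 0.1822 / 0.03644 = 5.00 ≈ 5 → CuSO4·5H2O

CuSO4·5H2O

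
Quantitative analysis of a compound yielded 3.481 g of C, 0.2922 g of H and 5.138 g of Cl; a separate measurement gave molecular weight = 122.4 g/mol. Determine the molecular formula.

C4H4Cl2

C: 3.481 g ÷ 12.01 g/mol = 0.2898 mol
H: 0.2922 g ÷ 1.008 g/mol = 0.2899 mol
Cl: 5.138 g ÷ 35.45 g/mol = 0.1449 mol
Smallest is Cl at 0.1449 mol; normalising gives C 2.000, H 2.000, Cl 1.000
Ratio ≈ 2:2:1, so the empirical formula is C2H2Cl
Empirical-formula mass = 61.49 g/mol
n = 122.4 / 61.49 = 1.99 ≈ 2
Molecular formula = (C2H2Cl)×2 = C4H4Cl2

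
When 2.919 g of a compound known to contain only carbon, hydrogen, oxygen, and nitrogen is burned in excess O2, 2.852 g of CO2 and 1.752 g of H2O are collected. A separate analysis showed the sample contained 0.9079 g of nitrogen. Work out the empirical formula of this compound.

mol C = 2.852 / 44.01 = 0.06480; mass C = 0.06480 × 12.01 = 0.7783 g
mol H = 2 × (1.752 / 18.02) = 0.1945; mass H = 0.1945 × 1.008 = 0.1960 g
mol N = 0.9079 / 14.01 = 0.06480
mass O = 2.919 − (1.882) = 1.037 g → mol O = 0.06480
Smallest is O at 0.0648 mol; normalising gives C 1.000, H 3.001, N 1.000, O 1.000
≈ 1:3:1:1 → CH3NO

CH3NO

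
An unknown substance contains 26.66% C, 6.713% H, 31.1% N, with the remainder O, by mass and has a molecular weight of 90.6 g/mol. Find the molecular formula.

C2H6N2O2

Assume 100 g: 26.66 g C, 6.713 g H, 31.1 g N, 35.527 g O.
n(C) = 26.66/12.01 = 2.22, n(H) = 6.713/1.008 = 6.66, n(N) = 31.1/14.01 = 2.22, n(O) = 35.527/16.00 = 2.22
Smallest is C at 2.22 mol; normalising gives C 1.000, H 3.000, N 1.000, O 1.000
Ratio ≈ 1:3:1:1, so the empirical formula is CH3NO
Empirical-formula mass = 45.04 g/mol
n = 90.6 / 45.04 = 2.01 ≈ 2
Molecular formula = (CH3NO)×2 = C2H6N2O2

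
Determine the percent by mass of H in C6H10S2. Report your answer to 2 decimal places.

Molar mass = 6(12.01) + 10(1.008) + 2(32.07) = 146.280 g/mol
Mass of H per mole = 10 × 1.008 = 10.080 g
% H = 10.080 / 146.280 × 100 = 6.89%

6.89%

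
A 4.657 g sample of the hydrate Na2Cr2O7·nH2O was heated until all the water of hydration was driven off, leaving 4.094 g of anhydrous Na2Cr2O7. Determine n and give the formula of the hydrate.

Na2Cr2O7·2H2O

Mass of water lost = 4.657 − 4.094 = 0.563 g → 0.563 / 18.02 = 0.03124 mol H2O
Molar mass of Na2Cr2O7 = 261.98 g/mol → mol Na2Cr2O7 = 4.094 / 261.98 = 0.01563
n = 0.03124 / 0.01563 = 2.00 ≈ 2 → Na2Cr2O7·2H2O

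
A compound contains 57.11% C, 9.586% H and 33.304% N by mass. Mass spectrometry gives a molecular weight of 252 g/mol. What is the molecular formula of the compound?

Assume 100 g: 57.11 g C, 9.586 g H, 33.304 g N.
Moles — C: 57.11 / 12.01 = 4.755 mol; H: 9.586 / 1.008 = 9.51 mol; N: 33.304 / 14.01 = 2.377 mol
Ratios (÷ 2.377): C 2.000, H 4.001, N 1.000
Ratio ≈ 2:4:1, so the empirical formula is C2H4N
Empirical-formula mass = 42.06 g/mol
n = 252 / 42.06 = 5.99 ≈ 6
Molecular formula = (C2H4N)×6 = C12H24N6

C12H24N6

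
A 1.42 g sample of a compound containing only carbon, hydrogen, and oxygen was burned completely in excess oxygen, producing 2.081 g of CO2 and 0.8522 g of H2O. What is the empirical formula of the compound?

mol C = 2.081 / 44.01 = 0.04728; mass C = 0.04728 × 12.01 = 0.5679 g
mol H = 2 × (0.8522 / 18.02) = 0.09458; mass H = 0.09458 × 1.008 = 0.09534 g
mass O = 1.42 − (0.6632) = 0.7568 g → mol O = 0.04730
Ratios (÷ 0.04728): C 1.000, H 2.000, O 1.000
→ CH2O

CH2O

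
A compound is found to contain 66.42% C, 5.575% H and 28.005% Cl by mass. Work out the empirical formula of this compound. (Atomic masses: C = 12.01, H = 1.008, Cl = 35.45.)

C7H7Cl

Assume 100 g: 66.42 g C, 5.575 g H, 28.005 g Cl.
C: 66.42 g ÷ 12.01 g/mol = 5.53 mol
H: 5.575 g ÷ 1.008 g/mol = 5.531 mol
Cl: 28.005 g ÷ 35.45 g/mol = 0.79 mol
Ratios (÷ 0.79): C 7.001, H 7.001, Cl 1.000
Ratio ≈ 7:7:1, so the empirical formula is C7H7Cl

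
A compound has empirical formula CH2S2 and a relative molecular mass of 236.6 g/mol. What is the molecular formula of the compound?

Empirical-formula mass = 78.17 g/mol
n = 236.6 / 78.17 = 3.03 ≈ 3
Molecular formula = (CH2S2)3 = C3H6S6

C3H6S6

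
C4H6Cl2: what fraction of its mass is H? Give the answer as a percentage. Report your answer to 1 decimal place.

Molar mass = 4(12.01) + 6(1.008) + 2(35.45) = 124.988 g/mol
Mass of H per mole = 6 × 1.008 = 6.048 g
% H = 6.048 / 124.988 × 100 = 4.8%

4.8%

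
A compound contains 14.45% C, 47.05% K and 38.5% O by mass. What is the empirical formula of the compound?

Assume 100 g: 14.45 g C, 47.05 g K, 38.5 g O.
C: 14.45 g ÷ 12.01 g/mol = 1.203 mol
K: 47.05 g ÷ 39.10 g/mol = 1.203 mol
O: 38.5 g ÷ 16.00 g/mol = 2.406 mol
Divide by the smallest (1.203 mol C): C 1.000, K 1.000, O 2.000
Ratio ≈ 1:1:2, so the empirical formula is CKO2

CKO2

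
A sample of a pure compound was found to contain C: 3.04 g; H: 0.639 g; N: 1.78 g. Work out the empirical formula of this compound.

C2H5N

C: 3.04 g ÷ 12.01 g/mol = 0.2531 mol
H: 0.639 g ÷ 1.008 g/mol = 0.6339 mol
N: 1.78 g ÷ 14.01 g/mol = 0.1271 mol
Divide by the smallest (0.1271 mol N): C 1.992, H 4.990, N 1.000
≈ 2:5:1 → C2H5N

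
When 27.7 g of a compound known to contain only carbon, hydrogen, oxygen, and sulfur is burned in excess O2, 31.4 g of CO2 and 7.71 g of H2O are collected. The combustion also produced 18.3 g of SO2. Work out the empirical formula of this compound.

mol C = 31.4 / 44.01 = 0.7135; mass C = 0.7135 × 12.01 = 8.569 g
mol H = 2 × (7.71 / 18.02) = 0.8557; mass H = 0.8557 × 1.008 = 0.8626 g
mol S = 18.3 / 64.07 = 0.2856; mass S = 9.160 g
mass O = 27.7 − (18.59) = 9.109 g → mol O = 0.5693
Smallest is S at 0.2856 mol; normalising gives C 2.498, H 2.996, O 1.993, S 1.000
Scaling by 2: C 5.00, H 5.99, O 3.99, S 2.00 → C5H6O4S2

C5H6O4S2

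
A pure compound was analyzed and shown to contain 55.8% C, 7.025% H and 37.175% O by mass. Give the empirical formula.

Assume 100 g: 55.8 g C, 7.025 g H, 37.175 g O.
C: 55.8 g ÷ 12.01 g/mol = 4.646 mol
H: 7.025 g ÷ 1.008 g/mol = 6.969 mol
O: 37.175 g ÷ 16.00 g/mol = 2.323 mol
Divide by the smallest (2.323 mol O): C 2.000, H 3.000, O 1.000
Ratio ≈ 2:3:1, so the empirical formula is C2H3O

C2H3O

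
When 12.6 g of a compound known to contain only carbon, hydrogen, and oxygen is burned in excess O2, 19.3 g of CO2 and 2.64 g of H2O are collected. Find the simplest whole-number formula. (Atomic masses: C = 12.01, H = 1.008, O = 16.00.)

mol C = 19.3 / 44.01 = 0.4385; mass C = 0.4385 × 12.01 = 5.267 g
mol H = 2 × (2.64 / 18.02) = 0.2930; mass H = 0.2930 × 1.008 = 0.2954 g
mass O = 12.6 − (5.562) = 7.038 g → mol O = 0.4399
Divide by the smallest (0.293 mol H): C 1.497, H 1.000, O 1.501
Multiply by 2: C 2.99, H 2.00, O 3.00 → C3H2O3

C3H2O3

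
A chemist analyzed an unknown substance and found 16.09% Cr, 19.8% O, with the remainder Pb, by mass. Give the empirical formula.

Assume 100 g: 16.09 g Cr, 19.8 g O, 64.11 g Pb.
Moles — Cr: 16.09 / 52.00 = 0.3094 mol; O: 19.8 / 16.00 = 1.238 mol; Pb: 64.11 / 207.2 = 0.3094 mol
Ratios (÷ 0.3094): Cr 1.000, O 4.000, Pb 1.000
≈ 1:4:1 → CrO4Pb

CrO4Pb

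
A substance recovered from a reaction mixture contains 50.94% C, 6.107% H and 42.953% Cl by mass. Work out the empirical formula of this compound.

Assume 100 g: 50.94 g C, 6.107 g H, 42.953 g Cl.
C: 50.94 g ÷ 12.01 g/mol = 4.241 mol
H: 6.107 g ÷ 1.008 g/mol = 6.059 mol
Cl: 42.953 g ÷ 35.45 g/mol = 1.212 mol
Smallest is Cl at 1.212 mol; normalising gives C 3.501, H 5.000, Cl 1.000
Multiply by 2: C 7.00, H 10.00, Cl 2.00 → C7H10Cl2

C7H10Cl2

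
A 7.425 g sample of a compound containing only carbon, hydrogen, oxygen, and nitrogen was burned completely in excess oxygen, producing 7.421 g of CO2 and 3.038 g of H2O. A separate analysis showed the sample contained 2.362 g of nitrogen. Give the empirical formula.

CH2NO

mol C = 7.421 / 44.01 = 0.1686; mass C = 0.1686 × 12.01 = 2.025 g
mol H = 2 × (3.038 / 18.02) = 0.3372; mass H = 0.3372 × 1.008 = 0.3399 g
mol N = 2.362 / 14.01 = 0.1686
mass O = 7.425 − (4.727) = 2.698 g → mol O = 0.1686
Smallest is N at 0.1686 mol; normalising gives C 1.000, H 2.000, N 1.000, O 1.000
≈ 1:2:1:1 → CH2NO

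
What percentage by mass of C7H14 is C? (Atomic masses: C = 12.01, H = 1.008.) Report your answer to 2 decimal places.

Molar mass = 7(12.01) + 14(1.008) = 98.182 g/mol
Mass of C per mole = 7 × 12.01 = 84.070 g
% C = 84.070 / 98.182 × 100 = 85.63%

85.63%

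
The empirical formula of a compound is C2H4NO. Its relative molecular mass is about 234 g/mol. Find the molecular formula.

Empirical-formula mass = 58.06 g/mol
n = 234 / 58.06 = 4.03 ≈ 4
Molecular formula = (C2H4NO)4 = C8H16N4O4

C8H16N4O4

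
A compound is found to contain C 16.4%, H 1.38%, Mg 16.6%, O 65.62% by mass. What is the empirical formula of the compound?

Assume 100 g: 16.4 g C, 1.38 g H, 16.6 g Mg, 65.62 g O.
Moles — C: 16.4 / 12.01 = 1.366 mol; H: 1.38 / 1.008 = 1.369 mol; Mg: 16.6 / 24.31 = 0.6828 mol; O: 65.62 / 16.00 = 4.101 mol
Smallest is Mg at 0.6828 mol; normalising gives C 2.000, H 2.005, Mg 1.000, O 6.006
≈ 2:2:1:6 → C2H2MgO6

C2H2MgO6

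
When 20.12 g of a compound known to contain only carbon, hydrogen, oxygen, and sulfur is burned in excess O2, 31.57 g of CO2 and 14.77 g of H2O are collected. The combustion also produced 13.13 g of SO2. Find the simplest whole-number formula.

C7H16O2S2

mol C = 31.57 / 44.01 = 0.7173; mass C = 0.7173 × 12.01 = 8.615 g
mol H = 2 × (14.77 / 18.02) = 1.639; mass H = 1.639 × 1.008 = 1.652 g
mol S = 13.13 / 64.07 = 0.2049; mass S = 6.572 g
mass O = 20.12 − (16.84) = 3.280 g → mol O = 0.2050
Smallest is S at 0.2049 mol; normalising gives C 3.500, H 7.999, O 1.000, S 1.000
Multiply by 2: C 7.00, H 16.00, O 2.00, S 2.00 → C7H16O2S2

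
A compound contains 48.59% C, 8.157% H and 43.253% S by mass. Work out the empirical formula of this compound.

Assume 100 g: 48.59 g C, 8.157 g H, 43.253 g S.
Moles — C: 48.59 / 12.01 = 4.046 mol; H: 8.157 / 1.008 = 8.092 mol; S: 43.253 / 32.07 = 1.349 mol
Smallest is S at 1.349 mol; normalising gives C 3.000, H 6.000, S 1.000
≈ 3:6:1 → C3H6S

C3H6S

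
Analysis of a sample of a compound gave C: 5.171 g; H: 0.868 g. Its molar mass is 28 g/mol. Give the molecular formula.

C2H4

n(C) = 5.171/12.01 = 0.4306, n(H) = 0.868/1.008 = 0.8611
Divide by the smallest (0.4306 mol C): C 1.000, H 2.000
Ratio ≈ 1:2, so the empirical formula is CH2
Empirical-formula mass = 14.03 g/mol
n = 28 / 14.03 = 2.00 ≈ 2
Molecular formula = (CH2)×2 = C2H4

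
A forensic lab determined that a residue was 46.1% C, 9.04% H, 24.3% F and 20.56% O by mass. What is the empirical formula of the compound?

Assume 100 g: 46.1 g C, 9.04 g H, 24.3 g F, 20.56 g O.
C: 46.1 g ÷ 12.01 g/mol = 3.838 mol
H: 9.04 g ÷ 1.008 g/mol = 8.968 mol
F: 24.3 g ÷ 19.00 g/mol = 1.279 mol
O: 20.56 g ÷ 16.00 g/mol = 1.285 mol
Divide by the smallest (1.279 mol F): C 3.001, H 7.012, F 1.000, O 1.005
≈ 3:7:1:1 → C3H7FO

C3H7FO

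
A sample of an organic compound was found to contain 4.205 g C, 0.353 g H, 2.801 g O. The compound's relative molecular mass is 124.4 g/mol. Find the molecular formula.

C6H6O3

Moles — C: 4.205 / 12.01 = 0.3501 mol; H: 0.353 / 1.008 = 0.3502 mol; O: 2.801 / 16.00 = 0.1751 mol
Divide by the smallest (0.1751 mol O): C 2.000, H 2.000, O 1.000
Ratio ≈ 2:2:1, so the empirical formula is C2H2O
Empirical-formula mass = 42.04 g/mol
n = 124.4 / 42.04 = 2.96 ≈ 3
Molecular formula = (C2H2O)×3 = C6H6O3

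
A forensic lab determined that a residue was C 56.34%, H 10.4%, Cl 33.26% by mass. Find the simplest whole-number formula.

C5H11Cl

Assume 100 g: 56.34 g C, 10.4 g H, 33.26 g Cl.
Moles — C: 56.34 / 12.01 = 4.691 mol; H: 10.4 / 1.008 = 10.32 mol; Cl: 33.26 / 35.45 = 0.9382 mol
Ratios (÷ 0.9382): C 5.000, H 10.997, Cl 1.000
→ C5H11Cl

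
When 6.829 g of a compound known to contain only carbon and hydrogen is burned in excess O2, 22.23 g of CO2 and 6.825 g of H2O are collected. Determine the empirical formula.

mol C = 22.23 / 44.01 = 0.5051; mass C = 0.5051 × 12.01 = 6.066 g
mol H = 2 × (6.825 / 18.02) = 0.7575; mass H = 0.7575 × 1.008 = 0.7636 g
Ratios (÷ 0.5051): C 1.000, H 1.500
Scaling by 2: C 2.00, H 3.00 → C2H3

C2H3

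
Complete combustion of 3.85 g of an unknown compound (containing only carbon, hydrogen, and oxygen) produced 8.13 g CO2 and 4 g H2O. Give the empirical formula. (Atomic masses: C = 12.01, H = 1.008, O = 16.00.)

C5H12O2

mol C = 8.13 / 44.01 = 0.1847; mass C = 0.1847 × 12.01 = 2.219 g
mol H = 2 × (4 / 18.02) = 0.4440; mass H = 0.4440 × 1.008 = 0.4475 g
mass O = 3.85 − (2.666) = 1.184 g → mol O = 0.07399
Divide by the smallest (0.07399 mol O): C 2.497, H 6.000, O 1.000
Scaling by 2: C 4.99, H 12.00, O 2.00 → C5H12O2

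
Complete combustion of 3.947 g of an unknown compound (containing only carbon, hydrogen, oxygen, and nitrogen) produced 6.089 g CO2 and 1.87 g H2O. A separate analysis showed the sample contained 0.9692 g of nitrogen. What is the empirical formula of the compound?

C2H3NO

mol C = 6.089 / 44.01 = 0.1384; mass C = 0.1384 × 12.01 = 1.662 g
mol H = 2 × (1.87 / 18.02) = 0.2075; mass H = 0.2075 × 1.008 = 0.2092 g
mol N = 0.9692 / 14.01 = 0.06918
mass O = 3.947 − (2.840) = 1.107 g → mol O = 0.06918
Ratios (÷ 0.06918): C 2.000, H 3.000, N 1.000, O 1.000
Ratio ≈ 2:3:1:1, so the empirical formula is C2H3NO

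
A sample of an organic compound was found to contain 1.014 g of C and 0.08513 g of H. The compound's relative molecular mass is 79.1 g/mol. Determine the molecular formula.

n(C) = 1.014/12.01 = 0.08443, n(H) = 0.08513/1.008 = 0.08445
Ratios (÷ 0.08443): C 1.000, H 1.000
≈ 1:1 → CH
Empirical-formula mass = 13.02 g/mol
n = 79.1 / 13.02 = 6.08 ≈ 6
Molecular formula = (CH)×6 = C6H6

C6H6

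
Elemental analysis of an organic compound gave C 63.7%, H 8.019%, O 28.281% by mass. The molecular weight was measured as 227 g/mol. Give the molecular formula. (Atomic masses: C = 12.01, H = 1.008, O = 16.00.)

C12H18O4

Assume 100 g: 63.7 g C, 8.019 g H, 28.281 g O.
Moles — C: 63.7 / 12.01 = 5.304 mol; H: 8.019 / 1.008 = 7.955 mol; O: 28.281 / 16.00 = 1.768 mol
Ratios (÷ 1.768): C 3.001, H 4.501, O 1.000
×2: C 6.00, H 9.00, O 2.00 → C6H9O2
Empirical-formula mass = 113.13 g/mol
n = 227 / 113.13 = 2.01 ≈ 2
Molecular formula = (C6H9O2)×2 = C12H18O4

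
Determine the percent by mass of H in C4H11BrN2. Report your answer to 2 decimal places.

6.64%

Molar mass = 4(12.01) + 11(1.008) + 1(79.90) + 2(14.01) = 167.048 g/mol
Mass of H per mole = 11 × 1.008 = 11.088 g
% H = 11.088 / 167.048 × 100 = 6.64%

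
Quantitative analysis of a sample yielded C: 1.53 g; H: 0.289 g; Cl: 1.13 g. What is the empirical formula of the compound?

C: 1.53 g ÷ 12.01 g/mol = 0.1274 mol
H: 0.289 g ÷ 1.008 g/mol = 0.2867 mol
Cl: 1.13 g ÷ 35.45 g/mol = 0.03188 mol
Ratios (÷ 0.03188): C 3.997, H 8.994, Cl 1.000
≈ 4:9:1 → C4H9Cl

C4H9Cl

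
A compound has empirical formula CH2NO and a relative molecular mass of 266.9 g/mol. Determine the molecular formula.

C6H12N6O6

Empirical-formula mass = 44.04 g/mol
n = 266.9 / 44.04 = 6.06 ≈ 6
Molecular formula = (CH2NO)6 = C6H12N6O6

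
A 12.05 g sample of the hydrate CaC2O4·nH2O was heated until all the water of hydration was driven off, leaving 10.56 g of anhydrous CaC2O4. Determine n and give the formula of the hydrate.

Mass of water lost = 12.05 − 10.56 = 1.49 g → 1.49 / 18.02 = 0.08269 mol H2O
Molar mass of CaC2O4 = 128.10 g/mol → mol CaC2O4 = 10.56 / 128.10 = 0.08244
n = 0.08269 / 0.08244 = 1.00 ≈ 1 → CaC2O4·H2O

CaC2O4·H2O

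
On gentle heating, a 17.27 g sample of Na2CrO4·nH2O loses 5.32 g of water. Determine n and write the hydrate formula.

Na2CrO4·4H2O

Mass of anhydrous Na2CrO4 = 17.27 − 5.32 = 11.95 g
mol H2O = 5.32 / 18.02 = 0.2952
Molar mass of Na2CrO4 = 161.98 g/mol → mol Na2CrO4 = 11.95 / 161.98 = 0.07377
n = 0.2952 / 0.07377 = 4.00 ≈ 4 → Na2CrO4·4H2O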